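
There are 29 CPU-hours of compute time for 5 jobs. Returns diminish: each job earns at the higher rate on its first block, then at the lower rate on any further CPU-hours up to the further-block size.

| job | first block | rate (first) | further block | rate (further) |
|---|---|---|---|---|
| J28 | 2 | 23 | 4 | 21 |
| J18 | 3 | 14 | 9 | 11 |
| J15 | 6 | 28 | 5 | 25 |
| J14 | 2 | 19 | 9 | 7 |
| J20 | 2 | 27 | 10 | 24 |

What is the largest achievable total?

Order all 10 blocks by rate: J15/tier1 28 > J20/tier1 27 > J15/tier2 25 > J20/tier2 24 > J28/tier1 23 > J28/tier2 21 > J14/tier1 19 > J18/tier1 14 > J18/tier2 11 > J14/tier2 7.
J15/tier1 (28): +6 ; 23 left.
J20/tier1 (27): +2 ; 21 left.
J15/tier2 (25): +5 ; 16 left.
J20/tier2 (24): +10 ; 6 left.
Fill J28 tier1 block (2 at 23) ; 4 left.
J28/tier2 (21): +4 ; 0 left.
Total = 28×6 + 27×2 + 25×5 + 24×10 + 23×2 + 21×4 = 717.

717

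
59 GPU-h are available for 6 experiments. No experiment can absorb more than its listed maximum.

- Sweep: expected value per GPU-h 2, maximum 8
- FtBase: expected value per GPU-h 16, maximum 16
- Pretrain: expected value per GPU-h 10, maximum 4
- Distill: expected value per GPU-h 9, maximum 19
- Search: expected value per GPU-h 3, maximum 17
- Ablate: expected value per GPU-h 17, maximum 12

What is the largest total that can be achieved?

695

Order the experiments by expected value per GPU-h: Ablate 17 > FtBase 16 > Pretrain 10 > Distill 9 > Search 3 > Sweep 2.
Ablate takes 12 to reach its cap of 12 — 47 left.
FtBase: +16 to 16 (cap) — 31 left.
Pretrain: +4 to 4 (cap) — 27 left.
Give Distill 19 to hit its cap of 19 — 8 left.
Search has room for 17 but only 8 remain, so it gets 8.
Total = 16×16 + 10×4 + 9×19 + 3×8 + 17×12 = 695.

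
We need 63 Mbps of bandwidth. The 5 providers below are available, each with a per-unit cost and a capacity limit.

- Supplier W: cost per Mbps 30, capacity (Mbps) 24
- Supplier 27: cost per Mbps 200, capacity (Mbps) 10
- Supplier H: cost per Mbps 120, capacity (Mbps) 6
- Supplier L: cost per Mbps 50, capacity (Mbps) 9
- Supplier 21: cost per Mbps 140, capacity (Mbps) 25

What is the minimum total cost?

5250

Cheapest first:
Take 24 from Supplier W at 30 — need 39 more.
Take 9 from Supplier L at 50 — need 30 more.
Supplier H at 120: take all 6 Mbps — 24 still needed.
Supplier 21 at 140: take 24 of its 25 — requirement met.
Supplier 27: unused.
Cost = 24×30 + 9×50 + 6×120 + 24×140 = 5250.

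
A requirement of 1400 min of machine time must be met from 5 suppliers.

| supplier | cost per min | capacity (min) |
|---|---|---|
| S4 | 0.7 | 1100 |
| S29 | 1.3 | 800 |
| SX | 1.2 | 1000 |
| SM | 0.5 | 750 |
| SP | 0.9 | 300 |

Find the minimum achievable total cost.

Use suppliers in increasing cost order.
SM at 0.5: take all 750 min — 650 still needed.
Take 650 from S4 at 0.7 to finish.
SP, SX, S29: unused.
Cost = 750×0.5 + 650×0.7 = 830.

830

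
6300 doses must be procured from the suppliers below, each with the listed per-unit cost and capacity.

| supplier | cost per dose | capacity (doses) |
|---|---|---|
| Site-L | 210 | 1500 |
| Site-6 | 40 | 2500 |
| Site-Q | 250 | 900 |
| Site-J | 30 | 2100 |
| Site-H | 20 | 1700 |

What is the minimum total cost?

Cheapest first:
Site-H (20): use full 1700 → 4600 doses to go.
Site-J at 30: take all 2100 doses → 2500 still needed.
Take 2500 from Site-6 at 40 → need 0 more.
Site-L, Site-Q: unused.
Cost = 1700×20 + 2100×30 + 2500×40 = 197000.

197000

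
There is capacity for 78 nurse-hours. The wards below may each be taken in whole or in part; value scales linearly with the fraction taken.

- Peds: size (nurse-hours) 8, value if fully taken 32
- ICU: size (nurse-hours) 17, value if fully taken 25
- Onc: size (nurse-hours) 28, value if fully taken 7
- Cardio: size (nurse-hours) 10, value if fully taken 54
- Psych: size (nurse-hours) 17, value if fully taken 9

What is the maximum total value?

126.5

Sort by value density: Cardio 54/10≈5.4, Peds 32/8≈4, ICU 25/17≈1.47, Psych 9/17≈0.529, Onc 7/28≈0.25.
Take all of Cardio (10 nurse-hours, value 54) → 68 nurse-hours left.
Peds: take in full, 8 nurse-hours for value 32 → 60 left.
Take all of ICU (17 nurse-hours, value 25) → 43 nurse-hours left.
All 17 nurse-hours of Psych fit (value 9) → 26 remain.
Fill the last 26 nurse-hours with part of Onc: 26/28 of it earns 6.5.
Total value = 126.5.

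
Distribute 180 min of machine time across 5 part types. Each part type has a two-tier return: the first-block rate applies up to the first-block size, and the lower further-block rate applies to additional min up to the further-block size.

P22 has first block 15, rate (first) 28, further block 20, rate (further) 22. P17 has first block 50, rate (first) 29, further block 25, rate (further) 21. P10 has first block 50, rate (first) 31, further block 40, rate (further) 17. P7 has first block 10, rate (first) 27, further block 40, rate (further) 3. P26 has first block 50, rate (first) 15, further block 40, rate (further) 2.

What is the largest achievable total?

4825

Order all 10 blocks by rate: P10/first 31 > P17/first 29 > P22/first 28 > P7/first 27 > P22/second 22 > P17/second 21 > P10/second 17 > P26/first 15 > P7/second 3 > P26/second 2.
P10/first (31): +50 — 130 left.
Fill P17 first block (50 at 29) — 80 left.
P22/first (28): +15 — 65 left.
P7 first at 27: fill all 10 — 55 left.
Fill P22 second block (20 at 22) — 35 left.
Fill P17 second block (25 at 21) — 10 left.
10 remain; put them into P10 second at 17.
Total = 31×50 + 29×50 + 28×15 + 27×10 + 22×20 + 21×25 + 17×10 = 4825.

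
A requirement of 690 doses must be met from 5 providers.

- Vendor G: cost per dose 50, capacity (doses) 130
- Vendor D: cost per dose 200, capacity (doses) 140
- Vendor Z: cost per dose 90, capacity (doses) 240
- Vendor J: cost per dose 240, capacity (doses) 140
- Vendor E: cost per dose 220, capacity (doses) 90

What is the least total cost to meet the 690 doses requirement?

Use providers in increasing cost order.
Vendor G at 50: take all 130 doses — 560 still needed.
Vendor Z at 90: take all 240 doses — 320 still needed.
Take 140 from Vendor D at 200 — need 180 more.
Vendor E at 220: take all 90 doses — 90 still needed.
Vendor J at 240: take 90 of its 140 — requirement met.
Cost = 130×50 + 240×90 + 140×200 + 90×220 + 90×240 = 97500.

97500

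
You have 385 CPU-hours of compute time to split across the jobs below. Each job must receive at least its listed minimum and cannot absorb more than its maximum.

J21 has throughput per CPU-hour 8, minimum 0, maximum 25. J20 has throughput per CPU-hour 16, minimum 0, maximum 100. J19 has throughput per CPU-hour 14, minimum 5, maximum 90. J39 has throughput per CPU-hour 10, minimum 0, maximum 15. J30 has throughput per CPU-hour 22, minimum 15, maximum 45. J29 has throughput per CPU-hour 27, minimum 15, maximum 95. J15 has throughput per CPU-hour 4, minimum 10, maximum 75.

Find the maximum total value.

Meeting every minimum uses 0+0+5+0+15+15+10 = 45 CPU-hours, leaving 340.
Rank by throughput per CPU-hour: J29 27 > J30 22 > J20 16 > J19 14 > J39 10 > J21 8 > J15 4.
J29: +80 to 95 (cap) — 260 left.
J30: +30 to 45 (cap) — 230 left.
J20: +100 to 100 (cap) — 130 left.
J19 takes 85 more to reach its cap of 90 — 45 left.
J39: +15 to 15 (cap) — 30 left.
Give J21 25 more to hit its cap of 25 — 5 left.
J15: +5 (room for 65) → 15. Pool exhausted.
Total = 8×25 + 16×100 + 14×90 + 10×15 + 22×45 + 27×95 + 4×15 = 6825.

6825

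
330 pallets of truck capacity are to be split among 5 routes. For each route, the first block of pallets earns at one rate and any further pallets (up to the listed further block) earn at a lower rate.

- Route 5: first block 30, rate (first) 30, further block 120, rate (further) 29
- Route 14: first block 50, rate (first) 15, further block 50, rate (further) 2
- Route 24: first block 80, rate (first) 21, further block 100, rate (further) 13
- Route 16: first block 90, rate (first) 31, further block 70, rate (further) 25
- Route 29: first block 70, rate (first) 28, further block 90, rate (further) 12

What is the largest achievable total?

9630

Treat each block as its own option and order by rate: Route 16/tier1 31 > Route 5/tier1 30 > Route 5/tier2 29 > Route 29/tier1 28 > Route 16/tier2 25 > Route 24/tier1 21 > Route 14/tier1 15 > Route 24/tier2 13 > Route 29/tier2 12 > Route 14/tier2 2.
Route 16/tier1 (31): +90 → 240 left.
Route 5/tier1 (30): +30 → 210 left.
Route 5/tier2 (29): +120 → 90 left.
Fill Route 29 tier1 block (70 at 28) → 20 left.
Route 16/tier2: +20 of 70 at 25; pool empty.
Total = 31×90 + 30×30 + 29×120 + 28×70 + 25×20 = 9630.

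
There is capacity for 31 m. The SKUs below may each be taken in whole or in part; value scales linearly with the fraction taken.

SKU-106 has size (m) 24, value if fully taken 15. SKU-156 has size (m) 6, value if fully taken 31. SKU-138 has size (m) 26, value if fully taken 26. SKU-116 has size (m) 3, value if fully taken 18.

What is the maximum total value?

71

Rank by value-to-size ratio: SKU-116 18/3≈6, SKU-156 31/6≈5.17, SKU-138 26/26≈1, SKU-106 15/24≈0.625.
All 3 m of SKU-116 fit (value 18) ; 28 remain.
SKU-156: take in full, 6 m for value 31 ; 22 left.
22 m left: a 22/26 share of SKU-138 gives 26×22/26 = 22.
Total value = 71.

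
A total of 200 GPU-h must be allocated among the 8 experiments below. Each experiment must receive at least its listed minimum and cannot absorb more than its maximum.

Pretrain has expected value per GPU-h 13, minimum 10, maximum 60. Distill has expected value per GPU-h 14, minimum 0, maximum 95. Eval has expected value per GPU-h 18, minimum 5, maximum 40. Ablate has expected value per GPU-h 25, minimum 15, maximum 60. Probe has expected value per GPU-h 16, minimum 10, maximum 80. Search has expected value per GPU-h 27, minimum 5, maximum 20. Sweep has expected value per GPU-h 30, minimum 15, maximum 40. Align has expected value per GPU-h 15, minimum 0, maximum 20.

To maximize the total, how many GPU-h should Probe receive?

Meeting every minimum uses 10+0+5+15+10+5+15+0 = 60 GPU-h, leaving 140.
Order the experiments by expected value per GPU-h: Sweep 30 > Search 27 > Ablate 25 > Eval 18 > Probe 16 > Align 15 > Distill 14 > Pretrain 13.
Sweep takes 25 more to reach its cap of 40 ; 115 left.
Give Search 15 more to hit its cap of 20 ; 100 left.
Give Ablate 45 more to hit its cap of 60 ; 55 left.
Eval: +35 to 40 (cap) ; 20 left.
Only 20 left; Probe takes them to reach 30.

30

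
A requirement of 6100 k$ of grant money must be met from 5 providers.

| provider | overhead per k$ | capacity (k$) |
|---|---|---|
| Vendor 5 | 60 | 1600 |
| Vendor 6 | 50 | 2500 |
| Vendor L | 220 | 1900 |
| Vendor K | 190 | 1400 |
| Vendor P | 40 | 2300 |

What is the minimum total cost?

Cheapest first:
Vendor P at 40: take all 2300 k$ ; 3800 still needed.
Take 2500 from Vendor 6 at 50 ; need 1300 more.
Vendor 5 (60): take the remaining 1300 ; done.
Vendor K, Vendor L: unused.
Cost = 2300×40 + 2500×50 + 1300×60 = 295000.

295000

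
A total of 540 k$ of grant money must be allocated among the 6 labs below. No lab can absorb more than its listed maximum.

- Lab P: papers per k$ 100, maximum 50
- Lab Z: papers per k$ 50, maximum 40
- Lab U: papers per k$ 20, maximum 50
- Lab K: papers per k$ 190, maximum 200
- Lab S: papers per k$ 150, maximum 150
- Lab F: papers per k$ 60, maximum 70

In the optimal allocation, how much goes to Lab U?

30

Order the labs by papers per k$: Lab K 190 > Lab S 150 > Lab P 100 > Lab F 60 > Lab Z 50 > Lab U 20.
Lab K takes 200 to reach its cap of 200 → 340 left.
Lab S: +150 to 150 (cap) → 190 left.
Give Lab P 50 to hit its cap of 50 → 140 left.
Lab F takes 70 to reach its cap of 70 → 70 left.
Lab Z takes 40 to reach its cap of 40 → 30 left.
Lab U: +30 (room for 50) → 30. Pool exhausted.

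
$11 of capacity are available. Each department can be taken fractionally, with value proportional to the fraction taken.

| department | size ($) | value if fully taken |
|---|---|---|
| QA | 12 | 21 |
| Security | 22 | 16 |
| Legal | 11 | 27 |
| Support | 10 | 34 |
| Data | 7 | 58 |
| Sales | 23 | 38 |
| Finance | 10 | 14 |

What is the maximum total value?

71.6

Rank by value-to-size ratio: Data 58/7≈8.29, Support 34/10≈3.4, Legal 27/11≈2.45, QA 21/12≈1.75, Sales 38/23≈1.65, Finance 14/10≈1.4, Security 16/22≈0.727.
Data: take in full, 7 $ for value 58 ; 4 left.
Fill the last 4 $ with part of Support: 4/10 of it earns 13.6.
Total value = 71.6.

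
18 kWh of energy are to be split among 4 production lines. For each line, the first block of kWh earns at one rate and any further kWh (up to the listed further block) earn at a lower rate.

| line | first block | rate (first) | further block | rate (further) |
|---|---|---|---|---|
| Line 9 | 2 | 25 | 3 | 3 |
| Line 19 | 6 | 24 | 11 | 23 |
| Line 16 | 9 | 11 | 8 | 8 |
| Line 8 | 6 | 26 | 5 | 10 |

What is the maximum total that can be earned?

Treat each block as its own option and order by rate: Line 8/T1 26 > Line 9/T1 25 > Line 19/T1 24 > Line 19/T2 23 > Line 16/T1 11 > Line 8/T2 10 > Line 16/T2 8 > Line 9/T2 3.
Fill Line 8 T1 block (6 at 26) → 12 left.
Line 9 T1 at 25: fill all 2 → 10 left.
Fill Line 19 T1 block (6 at 24) → 4 left.
Line 19/T2: +4 of 11 at 23; pool empty.
Total = 26×6 + 25×2 + 24×6 + 23×4 = 442.

442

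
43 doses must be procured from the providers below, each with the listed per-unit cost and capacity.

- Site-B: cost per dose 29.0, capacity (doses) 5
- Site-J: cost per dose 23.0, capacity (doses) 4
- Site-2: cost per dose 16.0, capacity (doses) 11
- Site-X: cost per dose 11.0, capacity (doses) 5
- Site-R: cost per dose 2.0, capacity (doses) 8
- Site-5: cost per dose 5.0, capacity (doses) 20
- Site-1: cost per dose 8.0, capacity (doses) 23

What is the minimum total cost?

236

Cheapest first:
Take 8 from Site-R at 2.0 — need 35 more.
Site-5 (5.0): use full 20 — 15 doses to go.
Take 15 from Site-1 at 8.0 to finish.
Site-X, Site-2, Site-J, Site-B: unused.
Cost = 8×2.0 + 20×5.0 + 15×8.0 = 236.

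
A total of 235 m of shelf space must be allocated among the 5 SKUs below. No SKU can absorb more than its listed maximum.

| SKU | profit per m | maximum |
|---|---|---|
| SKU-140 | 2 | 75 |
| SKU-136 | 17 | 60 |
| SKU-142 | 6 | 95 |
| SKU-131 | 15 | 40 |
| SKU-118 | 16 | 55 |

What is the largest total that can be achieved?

Highest profit per m first: SKU-136 17 > SKU-118 16 > SKU-131 15 > SKU-142 6 > SKU-140 2.
SKU-136: +60 to 60 (cap) ; 175 left.
SKU-118 takes 55 to reach its cap of 55 ; 120 left.
Give SKU-131 40 to hit its cap of 40 ; 80 left.
SKU-142 has room for 95 but only 80 remain, so it gets 80.
Total = 17×60 + 6×80 + 15×40 + 16×55 = 2980.

2980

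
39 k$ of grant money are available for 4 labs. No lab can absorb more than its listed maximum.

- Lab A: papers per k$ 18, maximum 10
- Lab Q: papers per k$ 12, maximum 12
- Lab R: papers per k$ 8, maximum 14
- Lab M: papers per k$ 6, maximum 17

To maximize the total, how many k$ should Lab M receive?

3

Order the labs by papers per k$: Lab A 18 > Lab Q 12 > Lab R 8 > Lab M 6.
Lab A takes 10 to reach its cap of 10 ; 29 left.
Give Lab Q 12 to hit its cap of 12 ; 17 left.
Lab R takes 14 to reach its cap of 14 ; 3 left.
Lab M has room for 17 but only 3 remain, so it gets 3.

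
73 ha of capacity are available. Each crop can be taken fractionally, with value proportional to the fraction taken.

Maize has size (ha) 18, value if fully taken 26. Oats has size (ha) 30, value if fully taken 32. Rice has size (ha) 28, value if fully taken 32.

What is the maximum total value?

86.8

Sort by value density: Maize 26/18≈1.44, Rice 32/28≈1.14, Oats 32/30≈1.07.
Maize: take in full, 18 ha for value 26 ; 55 left.
Rice: take in full, 28 ha for value 32 ; 27 left.
Fill the last 27 ha with part of Oats: 27/30 of it earns 28.8.
Total value = 86.8.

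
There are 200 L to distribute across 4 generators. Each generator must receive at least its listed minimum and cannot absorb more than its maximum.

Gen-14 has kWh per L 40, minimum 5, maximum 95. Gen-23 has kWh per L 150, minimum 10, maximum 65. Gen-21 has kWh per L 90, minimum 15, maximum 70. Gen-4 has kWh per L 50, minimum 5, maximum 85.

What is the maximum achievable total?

Meeting every minimum uses 5+10+15+5 = 35 L, leaving 165.
Rank by kWh per L: Gen-23 150 > Gen-21 90 > Gen-4 50 > Gen-14 40.
Give Gen-23 55 more to hit its cap of 65 → 110 left.
Give Gen-21 55 more to hit its cap of 70 → 55 left.
Only 55 left; Gen-4 takes them to reach 60.
Total = 40×5 + 150×65 + 90×70 + 50×60 = 19250.

19250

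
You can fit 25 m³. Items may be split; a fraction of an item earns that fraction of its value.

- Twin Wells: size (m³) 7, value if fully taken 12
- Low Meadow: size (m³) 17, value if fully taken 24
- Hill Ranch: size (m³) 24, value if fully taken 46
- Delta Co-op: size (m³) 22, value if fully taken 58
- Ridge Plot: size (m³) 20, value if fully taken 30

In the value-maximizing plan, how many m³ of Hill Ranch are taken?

Best value per unit of size first: Delta Co-op 58/22≈2.64, Hill Ranch 46/24≈1.92, Twin Wells 12/7≈1.71, Ridge Plot 30/20≈1.5, Low Meadow 24/17≈1.41.
Delta Co-op: take in full, 22 m³ for value 58 → 3 left.
Only 3 m³ remain; take 3/24 of Hill Ranch for value 46×3/24 = 5.75.

3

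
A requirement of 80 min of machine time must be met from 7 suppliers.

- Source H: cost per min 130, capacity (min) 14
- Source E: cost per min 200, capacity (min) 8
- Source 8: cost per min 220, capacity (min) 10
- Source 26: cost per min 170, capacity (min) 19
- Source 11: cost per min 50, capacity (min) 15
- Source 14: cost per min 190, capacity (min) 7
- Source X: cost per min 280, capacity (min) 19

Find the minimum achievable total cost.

Cheapest first:
Source 11 (50): use full 15 → 65 min to go.
Take 14 from Source H at 130 → need 51 more.
Take 19 from Source 26 at 170 → need 32 more.
Source 14 (190): use full 7 → 25 min to go.
Source E (200): use full 8 → 17 min to go.
Source 8 at 220: take all 10 min → 7 still needed.
Source X at 280: take 7 of its 19 → requirement met.
Cost = 15×50 + 14×130 + 19×170 + 7×190 + 8×200 + 10×220 + 7×280 = 12890.

12890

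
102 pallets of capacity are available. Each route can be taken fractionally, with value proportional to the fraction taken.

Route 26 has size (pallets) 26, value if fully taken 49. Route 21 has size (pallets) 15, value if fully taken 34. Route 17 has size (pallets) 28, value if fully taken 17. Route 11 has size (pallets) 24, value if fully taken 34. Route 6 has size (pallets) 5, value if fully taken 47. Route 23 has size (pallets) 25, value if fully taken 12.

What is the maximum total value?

Sort by value density: Route 6 47/5≈9.4, Route 21 34/15≈2.27, Route 26 49/26≈1.88, Route 11 34/24≈1.42, Route 17 17/28≈0.607, Route 23 12/25≈0.48.
Route 6: take in full, 5 pallets for value 47 — 97 left.
Route 21: take in full, 15 pallets for value 34 — 82 left.
Take all of Route 26 (26 pallets, value 49) — 56 pallets left.
Route 11: take in full, 24 pallets for value 34 — 32 left.
All 28 pallets of Route 17 fit (value 17) — 4 remain.
Only 4 pallets remain; take 4/25 of Route 23 for value 12×4/25 = 1.92.
Total value = 182.92.

182.92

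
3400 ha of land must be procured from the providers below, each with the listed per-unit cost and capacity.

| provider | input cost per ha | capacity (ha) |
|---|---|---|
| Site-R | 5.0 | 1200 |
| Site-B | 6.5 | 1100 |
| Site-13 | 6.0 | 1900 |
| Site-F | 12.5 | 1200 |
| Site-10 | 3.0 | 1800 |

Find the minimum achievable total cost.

Cheapest first:
Take 1800 from Site-10 at 3.0 ; need 1600 more.
Site-R (5.0): use full 1200 ; 400 ha to go.
Site-13 at 6.0: take 400 of its 1900 ; requirement met.
Site-B, Site-F: unused.
Cost = 1800×3.0 + 1200×5.0 + 400×6.0 = 13800.

13800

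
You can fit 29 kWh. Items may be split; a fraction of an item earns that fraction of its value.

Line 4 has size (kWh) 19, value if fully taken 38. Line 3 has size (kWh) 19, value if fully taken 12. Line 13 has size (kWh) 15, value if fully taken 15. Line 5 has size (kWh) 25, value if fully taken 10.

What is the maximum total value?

Best value per unit of size first: Line 4 38/19≈2, Line 13 15/15≈1, Line 3 12/19≈0.632, Line 5 10/25≈0.4.
Line 4: take in full, 19 kWh for value 38 — 10 left.
Fill the last 10 kWh with part of Line 13: 10/15 of it earns 10.
Total value = 48.

48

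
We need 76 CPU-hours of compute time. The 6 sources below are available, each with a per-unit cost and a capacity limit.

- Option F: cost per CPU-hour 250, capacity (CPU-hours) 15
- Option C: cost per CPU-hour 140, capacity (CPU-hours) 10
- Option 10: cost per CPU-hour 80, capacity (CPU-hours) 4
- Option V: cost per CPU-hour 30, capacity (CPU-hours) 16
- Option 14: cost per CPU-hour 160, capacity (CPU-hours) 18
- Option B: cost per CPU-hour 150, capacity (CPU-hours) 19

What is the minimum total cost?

10180

Fill from the cheapest source first.
Take 16 from Option V at 30 ; need 60 more.
Option 10 at 80: take all 4 CPU-hours ; 56 still needed.
Option C at 140: take all 10 CPU-hours ; 46 still needed.
Option B at 150: take all 19 CPU-hours ; 27 still needed.
Take 18 from Option 14 at 160 ; need 9 more.
Option F at 250: take 9 of its 15 ; requirement met.
Cost = 16×30 + 4×80 + 10×140 + 19×150 + 18×160 + 9×250 = 10180.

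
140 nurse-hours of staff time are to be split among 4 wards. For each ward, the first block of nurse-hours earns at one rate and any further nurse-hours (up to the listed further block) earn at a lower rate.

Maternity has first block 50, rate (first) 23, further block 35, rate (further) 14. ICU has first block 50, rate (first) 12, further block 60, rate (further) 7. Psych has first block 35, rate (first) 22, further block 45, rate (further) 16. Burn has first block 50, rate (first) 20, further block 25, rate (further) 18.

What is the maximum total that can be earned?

3010

Order all 8 blocks by rate: Maternity/tier1 23 > Psych/tier1 22 > Burn/tier1 20 > Burn/tier2 18 > Psych/tier2 16 > Maternity/tier2 14 > ICU/tier1 12 > ICU/tier2 7.
Maternity tier1 at 23: fill all 50 → 90 left.
Psych/tier1 (22): +35 → 55 left.
Burn tier1 at 20: fill all 50 → 5 left.
Burn tier2 at 18: only 5 left, fill 5.
Total = 23×50 + 22×35 + 20×50 + 18×5 = 3010.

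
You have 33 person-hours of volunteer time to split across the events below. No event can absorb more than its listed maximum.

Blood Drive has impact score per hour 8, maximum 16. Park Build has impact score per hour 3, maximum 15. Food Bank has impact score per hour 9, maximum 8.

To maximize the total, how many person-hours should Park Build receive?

9

Highest impact score per hour first: Food Bank 9 > Blood Drive 8 > Park Build 3.
Give Food Bank 8 to hit its cap of 8 — 25 left.
Give Blood Drive 16 to hit its cap of 16 — 9 left.
Park Build: +9 (room for 15) → 9. Pool exhausted.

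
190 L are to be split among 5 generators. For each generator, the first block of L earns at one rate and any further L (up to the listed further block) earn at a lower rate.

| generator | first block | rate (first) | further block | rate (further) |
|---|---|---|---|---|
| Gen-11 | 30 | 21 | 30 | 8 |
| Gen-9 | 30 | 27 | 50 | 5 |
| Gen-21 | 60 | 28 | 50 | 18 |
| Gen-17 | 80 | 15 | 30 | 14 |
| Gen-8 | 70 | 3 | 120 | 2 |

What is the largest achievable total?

Order all 10 blocks by rate: Gen-21/first 28 > Gen-9/first 27 > Gen-11/first 21 > Gen-21/second 18 > Gen-17/first 15 > Gen-17/second 14 > Gen-11/second 8 > Gen-9/second 5 > Gen-8/first 3 > Gen-8/second 2.
Fill Gen-21 first block (60 at 28) → 130 left.
Fill Gen-9 first block (30 at 27) → 100 left.
Fill Gen-11 first block (30 at 21) → 70 left.
Gen-21 second at 18: fill all 50 → 20 left.
20 remain; put them into Gen-17 first at 15.
Total = 28×60 + 27×30 + 21×30 + 18×50 + 15×20 = 4320.

4320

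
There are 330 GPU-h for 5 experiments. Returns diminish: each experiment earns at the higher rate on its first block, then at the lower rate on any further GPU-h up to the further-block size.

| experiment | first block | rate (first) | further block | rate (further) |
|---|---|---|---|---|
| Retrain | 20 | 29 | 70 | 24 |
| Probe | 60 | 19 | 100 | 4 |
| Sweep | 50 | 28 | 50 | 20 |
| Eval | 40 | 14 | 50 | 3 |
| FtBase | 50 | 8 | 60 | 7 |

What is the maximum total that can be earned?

6680

Treat each block as its own option and order by rate: Retrain/tier1 29 > Sweep/tier1 28 > Retrain/tier2 24 > Sweep/tier2 20 > Probe/tier1 19 > Eval/tier1 14 > FtBase/tier1 8 > FtBase/tier2 7 > Probe/tier2 4 > Eval/tier2 3.
Retrain/tier1 (29): +20 → 310 left.
Sweep tier1 at 28: fill all 50 → 260 left.
Fill Retrain tier2 block (70 at 24) → 190 left.
Sweep/tier2 (20): +50 → 140 left.
Fill Probe tier1 block (60 at 19) → 80 left.
Eval tier1 at 14: fill all 40 → 40 left.
FtBase tier1 at 8: only 40 left, fill 40.
Total = 29×20 + 28×50 + 24×70 + 20×50 + 19×60 + 14×40 + 8×40 = 6680.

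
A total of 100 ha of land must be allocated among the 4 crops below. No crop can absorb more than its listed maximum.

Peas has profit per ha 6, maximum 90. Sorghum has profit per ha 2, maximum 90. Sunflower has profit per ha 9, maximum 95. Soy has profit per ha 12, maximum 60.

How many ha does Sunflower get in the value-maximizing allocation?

Rank by profit per ha: Soy 12 > Sunflower 9 > Peas 6 > Sorghum 2.
Give Soy 60 to hit its cap of 60 ; 40 left.
Only 40 left; Sunflower takes them to reach 40.

40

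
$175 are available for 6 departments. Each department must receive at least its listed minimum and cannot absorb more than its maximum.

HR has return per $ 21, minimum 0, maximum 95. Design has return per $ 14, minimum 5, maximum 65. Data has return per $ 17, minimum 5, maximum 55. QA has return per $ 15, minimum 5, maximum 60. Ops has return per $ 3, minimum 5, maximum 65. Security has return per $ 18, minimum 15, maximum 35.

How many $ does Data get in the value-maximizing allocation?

Meeting every minimum uses 0+5+5+5+5+15 = 35 $, leaving 140.
Rank by return per $: HR 21 > Security 18 > Data 17 > QA 15 > Design 14 > Ops 3.
HR: +95 to 95 (cap) → 45 left.
Security takes 20 more to reach its cap of 35 → 25 left.
Only 25 left; Data takes them to reach 30.

30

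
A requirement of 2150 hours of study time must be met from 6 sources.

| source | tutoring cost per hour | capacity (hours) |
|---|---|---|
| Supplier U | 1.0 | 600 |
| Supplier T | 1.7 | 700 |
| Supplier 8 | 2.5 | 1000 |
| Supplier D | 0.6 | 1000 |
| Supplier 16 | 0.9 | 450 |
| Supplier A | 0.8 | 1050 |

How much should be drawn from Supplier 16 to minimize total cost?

100

Cheapest first:
Supplier D (0.6): use full 1000 ; 1150 hours to go.
Supplier A (0.8): use full 1050 ; 100 hours to go.
Take 100 from Supplier 16 at 0.9 to finish.
Supplier U, Supplier T, Supplier 8: unused.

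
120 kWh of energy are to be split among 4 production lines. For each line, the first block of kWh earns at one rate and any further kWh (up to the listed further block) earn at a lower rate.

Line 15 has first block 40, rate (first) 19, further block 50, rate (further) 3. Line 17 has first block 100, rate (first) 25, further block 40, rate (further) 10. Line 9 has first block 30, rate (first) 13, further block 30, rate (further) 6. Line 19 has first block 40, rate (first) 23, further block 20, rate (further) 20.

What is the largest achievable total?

2960

Rank every tier by rate: Line 17/tier1 25 > Line 19/tier1 23 > Line 19/tier2 20 > Line 15/tier1 19 > Line 9/tier1 13 > Line 17/tier2 10 > Line 9/tier2 6 > Line 15/tier2 3.
Line 17/tier1 (25): +100 — 20 left.
Line 19 tier1 at 23: only 20 left, fill 20.
Total = 25×100 + 23×20 = 2960.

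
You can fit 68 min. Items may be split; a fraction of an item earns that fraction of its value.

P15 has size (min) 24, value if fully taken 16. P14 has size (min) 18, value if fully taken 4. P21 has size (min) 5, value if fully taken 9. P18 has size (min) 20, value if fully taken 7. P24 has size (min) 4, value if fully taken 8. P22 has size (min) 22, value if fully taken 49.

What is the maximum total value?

Best value per unit of size first: P22 49/22≈2.23, P24 8/4≈2, P21 9/5≈1.8, P15 16/24≈0.667, P18 7/20≈0.35, P14 4/18≈0.222.
Take all of P22 (22 min, value 49) — 46 min left.
P24: take in full, 4 min for value 8 — 42 left.
Take all of P21 (5 min, value 9) — 37 min left.
Take all of P15 (24 min, value 16) — 13 min left.
Fill the last 13 min with part of P18: 13/20 of it earns 4.55.
Total value = 86.55.

86.55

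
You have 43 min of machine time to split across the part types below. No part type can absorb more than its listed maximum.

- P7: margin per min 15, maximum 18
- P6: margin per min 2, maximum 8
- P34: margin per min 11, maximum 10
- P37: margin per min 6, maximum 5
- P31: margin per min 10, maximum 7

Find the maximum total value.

Highest margin per min first: P7 15 > P34 11 > P31 10 > P37 6 > P6 2.
P7: +18 to 18 (cap) → 25 left.
P34 takes 10 to reach its cap of 10 → 15 left.
P31 takes 7 to reach its cap of 7 → 8 left.
Give P37 5 to hit its cap of 5 → 3 left.
P6: +3 (room for 8) → 3. Pool exhausted.
Total = 15×18 + 2×3 + 11×10 + 6×5 + 10×7 = 486.

486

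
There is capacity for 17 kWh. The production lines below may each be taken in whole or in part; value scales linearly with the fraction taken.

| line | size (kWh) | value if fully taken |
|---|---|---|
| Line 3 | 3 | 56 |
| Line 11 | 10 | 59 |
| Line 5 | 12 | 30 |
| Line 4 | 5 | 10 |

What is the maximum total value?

125

Sort by value density: Line 3 56/3≈18.7, Line 11 59/10≈5.9, Line 5 30/12≈2.5, Line 4 10/5≈2.
Line 3: take in full, 3 kWh for value 56 ; 14 left.
Line 11: take in full, 10 kWh for value 59 ; 4 left.
4 kWh left: a 4/12 share of Line 5 gives 30×4/12 = 10.
Total value = 125.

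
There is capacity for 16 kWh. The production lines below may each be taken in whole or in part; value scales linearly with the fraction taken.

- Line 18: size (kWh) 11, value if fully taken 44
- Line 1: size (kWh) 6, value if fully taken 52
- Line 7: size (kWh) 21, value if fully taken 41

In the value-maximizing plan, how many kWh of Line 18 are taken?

Best value per unit of size first: Line 1 52/6≈8.67, Line 18 44/11≈4, Line 7 41/21≈1.95.
All 6 kWh of Line 1 fit (value 52) → 10 remain.
Fill the last 10 kWh with part of Line 18: 10/11 of it earns 40.

10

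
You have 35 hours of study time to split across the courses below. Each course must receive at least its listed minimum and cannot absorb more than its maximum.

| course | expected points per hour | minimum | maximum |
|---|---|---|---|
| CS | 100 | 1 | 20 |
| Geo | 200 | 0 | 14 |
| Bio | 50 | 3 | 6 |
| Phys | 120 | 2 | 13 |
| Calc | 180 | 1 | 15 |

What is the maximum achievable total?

5990

Meeting every minimum uses 1+0+3+2+1 = 7 hours, leaving 28.
Highest expected points per hour first: Geo 200 > Calc 180 > Phys 120 > CS 100 > Bio 50.
Geo: +14 to 14 (cap) ; 14 left.
Calc takes 14 more to reach its cap of 15 ; 0 left.
Total = 100×1 + 200×14 + 50×3 + 120×2 + 180×15 = 5990.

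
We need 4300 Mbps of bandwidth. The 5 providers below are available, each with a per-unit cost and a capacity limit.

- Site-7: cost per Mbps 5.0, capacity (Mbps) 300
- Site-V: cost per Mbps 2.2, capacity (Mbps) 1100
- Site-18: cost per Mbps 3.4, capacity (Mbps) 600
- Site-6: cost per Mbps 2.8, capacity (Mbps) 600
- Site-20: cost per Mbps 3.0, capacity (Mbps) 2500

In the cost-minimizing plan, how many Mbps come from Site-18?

Use providers in increasing cost order.
Site-V at 2.2: take all 1100 Mbps — 3200 still needed.
Take 600 from Site-6 at 2.8 — need 2600 more.
Site-20 at 3.0: take all 2500 Mbps — 100 still needed.
Site-18 (3.4): take the remaining 100 — done.
Site-7: unused.

100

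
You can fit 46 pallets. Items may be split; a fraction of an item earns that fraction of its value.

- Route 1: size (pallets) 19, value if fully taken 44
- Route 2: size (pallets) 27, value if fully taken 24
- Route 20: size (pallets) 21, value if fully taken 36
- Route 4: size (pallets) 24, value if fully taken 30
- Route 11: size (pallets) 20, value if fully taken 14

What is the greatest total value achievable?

Best value per unit of size first: Route 1 44/19≈2.32, Route 20 36/21≈1.71, Route 4 30/24≈1.25, Route 2 24/27≈0.889, Route 11 14/20≈0.7.
Route 1: take in full, 19 pallets for value 44 ; 27 left.
Route 20: take in full, 21 pallets for value 36 ; 6 left.
Fill the last 6 pallets with part of Route 4: 6/24 of it earns 7.5.
Total value = 87.5.

87.5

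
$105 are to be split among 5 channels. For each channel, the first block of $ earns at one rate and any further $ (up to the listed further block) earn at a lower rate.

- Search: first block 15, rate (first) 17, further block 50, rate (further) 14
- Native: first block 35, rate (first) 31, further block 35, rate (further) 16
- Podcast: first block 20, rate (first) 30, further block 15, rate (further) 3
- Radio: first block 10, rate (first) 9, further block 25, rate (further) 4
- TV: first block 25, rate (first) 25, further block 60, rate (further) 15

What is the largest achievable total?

Rank every tier by rate: Native/tier1 31 > Podcast/tier1 30 > TV/tier1 25 > Search/tier1 17 > Native/tier2 16 > TV/tier2 15 > Search/tier2 14 > Radio/tier1 9 > Radio/tier2 4 > Podcast/tier2 3.
Native/tier1 (31): +35 ; 70 left.
Podcast/tier1 (30): +20 ; 50 left.
TV/tier1 (25): +25 ; 25 left.
Search tier1 at 17: fill all 15 ; 10 left.
Native/tier2: +10 of 35 at 16; pool empty.
Total = 31×35 + 30×20 + 25×25 + 17×15 + 16×10 = 2725.

2725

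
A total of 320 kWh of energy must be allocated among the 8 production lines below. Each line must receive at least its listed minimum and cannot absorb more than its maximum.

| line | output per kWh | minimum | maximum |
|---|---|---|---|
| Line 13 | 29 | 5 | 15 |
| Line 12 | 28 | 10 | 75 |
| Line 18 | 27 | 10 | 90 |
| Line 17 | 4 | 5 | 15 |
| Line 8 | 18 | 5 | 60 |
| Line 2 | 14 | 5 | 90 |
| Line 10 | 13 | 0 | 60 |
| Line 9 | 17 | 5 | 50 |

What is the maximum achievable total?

7265

Meeting every minimum uses 5+10+10+5+5+5+0+5 = 45 kWh, leaving 275.
Highest output per kWh first: Line 13 29 > Line 12 28 > Line 18 27 > Line 8 18 > Line 9 17 > Line 2 14 > Line 10 13 > Line 17 4.
Line 13: +10 to 15 (cap) — 265 left.
Line 12 takes 65 more to reach its cap of 75 — 200 left.
Line 18 takes 80 more to reach its cap of 90 — 120 left.
Line 8: +55 to 60 (cap) — 65 left.
Line 9: +45 to 50 (cap) — 20 left.
Line 2 has room for 85 more but only 20 remain, so it gets 25.
Total = 29×15 + 28×75 + 27×90 + 4×5 + 18×60 + 14×25 + 17×50 = 7265.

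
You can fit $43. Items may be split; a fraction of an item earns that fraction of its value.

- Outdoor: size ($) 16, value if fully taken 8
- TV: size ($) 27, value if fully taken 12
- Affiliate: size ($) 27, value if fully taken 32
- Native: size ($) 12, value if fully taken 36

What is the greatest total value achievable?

Rank by value-to-size ratio: Native 36/12≈3, Affiliate 32/27≈1.19, Outdoor 8/16≈0.5, TV 12/27≈0.444.
All 12 $ of Native fit (value 36) → 31 remain.
Take all of Affiliate (27 $, value 32) → 4 $ left.
4 $ left: a 4/16 share of Outdoor gives 8×4/16 = 2.
Total value = 70.

70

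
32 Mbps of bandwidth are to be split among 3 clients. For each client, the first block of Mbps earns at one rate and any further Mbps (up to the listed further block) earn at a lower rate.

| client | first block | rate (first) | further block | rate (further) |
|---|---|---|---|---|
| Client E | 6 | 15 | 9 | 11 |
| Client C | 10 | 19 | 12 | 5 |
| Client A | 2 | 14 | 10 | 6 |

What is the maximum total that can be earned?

Order all 6 blocks by rate: Client C/T1 19 > Client E/T1 15 > Client A/T1 14 > Client E/T2 11 > Client A/T2 6 > Client C/T2 5.
Client C/T1 (19): +10 — 22 left.
Fill Client E T1 block (6 at 15) — 16 left.
Client A T1 at 14: fill all 2 — 14 left.
Client E/T2 (11): +9 — 5 left.
5 remain; put them into Client A T2 at 6.
Total = 19×10 + 15×6 + 14×2 + 11×9 + 6×5 = 437.

437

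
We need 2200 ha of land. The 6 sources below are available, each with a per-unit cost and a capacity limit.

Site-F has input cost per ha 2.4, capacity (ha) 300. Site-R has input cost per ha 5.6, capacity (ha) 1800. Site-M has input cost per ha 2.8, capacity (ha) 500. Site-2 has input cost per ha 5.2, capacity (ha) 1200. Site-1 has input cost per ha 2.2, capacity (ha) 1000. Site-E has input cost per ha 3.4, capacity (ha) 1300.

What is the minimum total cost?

Cheapest first:
Take 1000 from Site-1 at 2.2 — need 1200 more.
Site-F (2.4): use full 300 — 900 ha to go.
Site-M (2.8): use full 500 — 400 ha to go.
Site-E (3.4): take the remaining 400 — done.
Site-2, Site-R: unused.
Cost = 1000×2.2 + 300×2.4 + 500×2.8 + 400×3.4 = 5680.

5680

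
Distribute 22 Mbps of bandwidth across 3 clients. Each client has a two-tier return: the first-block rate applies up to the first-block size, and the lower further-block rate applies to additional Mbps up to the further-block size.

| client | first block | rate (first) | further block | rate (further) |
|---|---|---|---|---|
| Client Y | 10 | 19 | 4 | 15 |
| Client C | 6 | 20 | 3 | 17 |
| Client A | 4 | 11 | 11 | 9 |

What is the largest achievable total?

Order all 6 blocks by rate: Client C/tier1 20 > Client Y/tier1 19 > Client C/tier2 17 > Client Y/tier2 15 > Client A/tier1 11 > Client A/tier2 9.
Client C tier1 at 20: fill all 6 ; 16 left.
Client Y tier1 at 19: fill all 10 ; 6 left.
Client C tier2 at 17: fill all 3 ; 3 left.
Client Y/tier2: +3 of 4 at 15; pool empty.
Total = 20×6 + 19×10 + 17×3 + 15×3 = 406.

406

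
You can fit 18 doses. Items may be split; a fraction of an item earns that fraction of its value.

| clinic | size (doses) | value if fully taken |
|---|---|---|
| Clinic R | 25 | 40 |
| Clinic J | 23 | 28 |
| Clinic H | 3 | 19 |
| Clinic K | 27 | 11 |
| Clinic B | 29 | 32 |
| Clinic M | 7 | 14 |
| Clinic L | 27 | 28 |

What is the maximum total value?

Best value per unit of size first: Clinic H 19/3≈6.33, Clinic M 14/7≈2, Clinic R 40/25≈1.6, Clinic J 28/23≈1.22, Clinic B 32/29≈1.1, Clinic L 28/27≈1.04, Clinic K 11/27≈0.407.
All 3 doses of Clinic H fit (value 19) — 15 remain.
Clinic M: take in full, 7 doses for value 14 — 8 left.
8 doses left: a 8/25 share of Clinic R gives 40×8/25 = 12.8.
Total value = 45.8.

45.8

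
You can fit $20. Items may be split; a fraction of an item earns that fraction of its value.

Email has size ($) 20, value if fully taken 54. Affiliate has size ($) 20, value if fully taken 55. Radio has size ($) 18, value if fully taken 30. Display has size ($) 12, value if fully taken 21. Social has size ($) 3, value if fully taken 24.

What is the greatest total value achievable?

Best value per unit of size first: Social 24/3≈8, Affiliate 55/20≈2.75, Email 54/20≈2.7, Display 21/12≈1.75, Radio 30/18≈1.67.
All 3 $ of Social fit (value 24) ; 17 remain.
17 $ left: a 17/20 share of Affiliate gives 55×17/20 = 46.75.
Total value = 70.75.

70.75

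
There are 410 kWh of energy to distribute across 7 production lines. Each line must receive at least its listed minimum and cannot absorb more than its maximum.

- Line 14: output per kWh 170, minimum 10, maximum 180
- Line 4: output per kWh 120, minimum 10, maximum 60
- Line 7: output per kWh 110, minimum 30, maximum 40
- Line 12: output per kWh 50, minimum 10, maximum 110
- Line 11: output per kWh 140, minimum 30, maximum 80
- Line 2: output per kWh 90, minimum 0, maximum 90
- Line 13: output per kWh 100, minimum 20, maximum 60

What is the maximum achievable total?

Meeting every minimum uses 10+10+30+10+30+0+20 = 110 kWh, leaving 300.
Order the production lines by output per kWh: Line 14 170 > Line 11 140 > Line 4 120 > Line 7 110 > Line 13 100 > Line 2 90 > Line 12 50.
Line 14: +170 to 180 (cap) ; 130 left.
Line 11: +50 to 80 (cap) ; 80 left.
Line 4: +50 to 60 (cap) ; 30 left.
Line 7: +10 to 40 (cap) ; 20 left.
Only 20 left; Line 13 takes them to reach 40.
Total = 170×180 + 120×60 + 110×40 + 50×10 + 140×80 + 100×40 = 57900.

57900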